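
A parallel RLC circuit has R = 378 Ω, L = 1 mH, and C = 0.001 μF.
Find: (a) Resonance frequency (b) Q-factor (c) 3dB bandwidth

Step 1 — Resonance: ω₀ = 1/√(LC) = 1/√(0.001·1e-09) = 1e+06 rad/s.
Step 2 — f₀ = ω₀/(2π) = 1.592e+05 Hz.
Step 3 — Parallel Q: Q = R/(ω₀L) = 378/(1e+06·0.001) = 0.378.
Step 4 — Bandwidth: Δω = ω₀/Q = 2.646e+06 rad/s; BW = Δω/(2π) = 4.21e+05 Hz.

(a) f₀ = 1.592e+05 Hz  (b) Q = 0.378  (c) BW = 4.21e+05 Hz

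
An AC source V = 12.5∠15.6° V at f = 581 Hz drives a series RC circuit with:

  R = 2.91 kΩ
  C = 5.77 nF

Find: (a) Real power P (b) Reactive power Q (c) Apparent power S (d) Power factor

Step 1 — Angular frequency: ω = 2π·f = 2π·581 = 3651 rad/s.
Step 2 — Component impedances:
  R: Z = R = 2910 Ω
  C: Z = 1/(jωC) = -j/(ω·C) = 0 - j4.748e+04 Ω
Step 3 — Series combination: Z_total = R + C = 2910 - j4.748e+04 Ω = 4.756e+04∠-86.5° Ω.
Step 4 — Source phasor: V = 12.5∠15.6° V = 12.04 + j3.361 V.
Step 5 — Current: I = V / Z = -5.505e-05 + j0.000257 A = 0.0002628∠102.1° A.
Step 6 — Complex power: S = V·I* = 0.000201 - j0.003279 VA.
Step 7 — Real power: P = Re(S) = 0.000201 W.
Step 8 — Reactive power: Q = Im(S) = -0.003279 VAR.
Step 9 — Apparent power: |S| = 0.003285 VA.
Step 10 — Power factor: PF = P/|S| = 0.06118 (leading).

(a) P = 0.000201 W  (b) Q = -0.003279 VAR  (c) S = 0.003285 VA  (d) PF = 0.06118 (leading)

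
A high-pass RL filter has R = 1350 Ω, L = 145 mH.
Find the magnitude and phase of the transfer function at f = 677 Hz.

Step 1 — Angular frequency: ω = 2π·677 = 4254 rad/s.
Step 2 — Transfer function: H(jω) = jωL/(R + jωL).
Step 3 — Numerator jωL = j·616.8; denominator R + jωL = 1350 + j616.8.
Step 4 — H = 0.1727 + j0.378.
Step 5 — Magnitude: |H| = 0.4156 (-7.6 dB); phase: φ = 65.4°.

|H| = 0.4156 (-7.6 dB), φ = 65.4°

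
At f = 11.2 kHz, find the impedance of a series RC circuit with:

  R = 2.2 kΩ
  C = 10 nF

Step 1 — Angular frequency: ω = 2π·f = 2π·1.12e+04 = 7.037e+04 rad/s.
Step 2 — Component impedances:
  R: Z = R = 2200 Ω
  C: Z = 1/(jωC) = -j/(ω·C) = 0 - j1421 Ω
Step 3 — Series combination: Z_total = R + C = 2200 - j1421 Ω = 2619∠-32.9° Ω.

Z = 2200 - j1421 Ω = 2619∠-32.9° Ω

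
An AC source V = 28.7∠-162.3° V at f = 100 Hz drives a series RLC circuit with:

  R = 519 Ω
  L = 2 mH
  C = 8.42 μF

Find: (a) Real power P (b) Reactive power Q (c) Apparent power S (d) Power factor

Step 1 — Angular frequency: ω = 2π·f = 2π·100 = 628.3 rad/s.
Step 2 — Component impedances:
  R: Z = R = 519 Ω
  L: Z = jωL = j·628.3·0.002 = 0 + j1.257 Ω
  C: Z = 1/(jωC) = -j/(ω·C) = 0 - j189 Ω
Step 3 — Series combination: Z_total = R + L + C = 519 - j187.8 Ω = 551.9∠-19.9° Ω.
Step 4 — Source phasor: V = 28.7∠-162.3° V = -27.34 - j8.726 V.
Step 5 — Current: I = V / Z = -0.04121 - j0.03172 A = 0.052∠-142.4° A.
Step 6 — Complex power: S = V·I* = 1.403 - j0.5077 VA.
Step 7 — Real power: P = Re(S) = 1.403 W.
Step 8 — Reactive power: Q = Im(S) = -0.5077 VAR.
Step 9 — Apparent power: |S| = 1.492 VA.
Step 10 — Power factor: PF = P/|S| = 0.9404 (leading).

(a) P = 1.403 W  (b) Q = -0.5077 VAR  (c) S = 1.492 VA  (d) PF = 0.9404 (leading)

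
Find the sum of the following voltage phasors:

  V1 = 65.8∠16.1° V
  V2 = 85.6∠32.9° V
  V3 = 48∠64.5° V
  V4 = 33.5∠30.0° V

Step 1 — Convert each phasor to rectangular form:
  V1 = 65.8·(cos(16.1°) + j·sin(16.1°)) = 63.22 + j18.25 V
  V2 = 85.6·(cos(32.9°) + j·sin(32.9°)) = 71.87 + j46.5 V
  V3 = 48·(cos(64.5°) + j·sin(64.5°)) = 20.66 + j43.32 V
  V4 = 33.5·(cos(30.0°) + j·sin(30.0°)) = 29.01 + j16.75 V
Step 2 — Sum components: V_total = 184.8 + j124.8 V.
Step 3 — Convert to polar: |V_total| = 223 V, ∠V_total = 34.0°.

V_total = 223∠34.0° V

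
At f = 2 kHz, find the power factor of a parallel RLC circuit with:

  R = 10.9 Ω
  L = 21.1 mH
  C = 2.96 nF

Step 1 — Angular frequency: ω = 2π·f = 2π·2000 = 1.257e+04 rad/s.
Step 2 — Component impedances:
  R: Z = R = 10.9 Ω
  L: Z = jωL = j·1.257e+04·0.0211 = 0 + j265.2 Ω
  C: Z = 1/(jωC) = -j/(ω·C) = 0 - j2.688e+04 Ω
Step 3 — Parallel combination: 1/Z_total = 1/R + 1/L + 1/C; Z_total = 10.88 + j0.4429 Ω = 10.89∠2.3° Ω.
Step 4 — Power factor: PF = cos(φ) = Re(Z)/|Z| = 10.882/10.891 = 0.9992.
Step 5 — Type: Im(Z) = 0.4429 ⇒ lagging (phase φ = 2.3°).

PF = 0.9992 (lagging, φ = 2.3°)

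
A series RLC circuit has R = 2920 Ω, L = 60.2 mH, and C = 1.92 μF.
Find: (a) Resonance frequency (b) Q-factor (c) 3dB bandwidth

Step 1 — Resonance: ω₀ = 1/√(LC) = 1/√(0.0602·1.92e-06) = 2941 rad/s.
Step 2 — f₀ = ω₀/(2π) = 468.1 Hz.
Step 3 — Series Q: Q = ω₀L/R = 2941·0.0602/2920 = 0.06064.
Step 4 — Bandwidth: Δω = ω₀/Q = 4.85e+04 rad/s; BW = Δω/(2π) = 7720 Hz.

(a) f₀ = 468.1 Hz  (b) Q = 0.06064  (c) BW = 7720 Hz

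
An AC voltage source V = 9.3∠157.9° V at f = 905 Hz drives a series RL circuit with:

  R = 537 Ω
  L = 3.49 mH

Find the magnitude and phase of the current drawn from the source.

Step 1 — Angular frequency: ω = 2π·f = 2π·905 = 5686 rad/s.
Step 2 — Component impedances:
  R: Z = R = 537 Ω
  L: Z = jωL = j·5686·0.00349 = 0 + j19.85 Ω
Step 3 — Series combination: Z_total = R + L = 537 + j19.85 Ω = 537.4∠2.1° Ω.
Step 4 — Source phasor: V = 9.3∠157.9° V = -8.617 + j3.499 V.
Step 5 — Ohm's law: I = V / Z_total = (-8.617 + j3.499) / (537 + j19.85) = -0.01578 + j0.007099 A.
Step 6 — Convert to polar: |I| = 0.01731 A, ∠I = 155.8°.

I = 0.01731∠155.8° A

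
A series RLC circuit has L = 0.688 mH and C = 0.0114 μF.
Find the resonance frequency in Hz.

Step 1 — Resonance condition Im(Z)=0 gives ω₀ = 1/√(LC).
Step 2 — ω₀ = 1/√(0.000688·1.14e-08) = 3.571e+05 rad/s.
Step 3 — f₀ = ω₀/(2π) = 5.683e+04 Hz.

f₀ = 5.683e+04 Hz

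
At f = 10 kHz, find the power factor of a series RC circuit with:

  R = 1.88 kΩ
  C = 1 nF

Step 1 — Angular frequency: ω = 2π·f = 2π·1e+04 = 6.283e+04 rad/s.
Step 2 — Component impedances:
  R: Z = R = 1880 Ω
  C: Z = 1/(jωC) = -j/(ω·C) = 0 - j1.592e+04 Ω
Step 3 — Series combination: Z_total = R + C = 1880 - j1.592e+04 Ω = 1.603e+04∠-83.3° Ω.
Step 4 — Power factor: PF = cos(φ) = Re(Z)/|Z| = 1880/1.603e+04 = 0.1173.
Step 5 — Type: Im(Z) = -1.592e+04 ⇒ leading (phase φ = -83.3°).

PF = 0.1173 (leading, φ = -83.3°)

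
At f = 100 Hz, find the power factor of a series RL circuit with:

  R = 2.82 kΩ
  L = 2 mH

Step 1 — Angular frequency: ω = 2π·f = 2π·100 = 628.3 rad/s.
Step 2 — Component impedances:
  R: Z = R = 2820 Ω
  L: Z = jωL = j·628.3·0.002 = 0 + j1.257 Ω
Step 3 — Series combination: Z_total = R + L = 2820 + j1.257 Ω = 2820∠0.0° Ω.
Step 4 — Power factor: PF = cos(φ) = Re(Z)/|Z| = 2820/2820 = 1.
Step 5 — Type: Im(Z) = 1.257 ⇒ lagging (phase φ = 0.0°).

PF = 1 (lagging, φ = 0.0°)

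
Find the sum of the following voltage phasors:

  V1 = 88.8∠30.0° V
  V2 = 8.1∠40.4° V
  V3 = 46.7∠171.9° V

Step 1 — Convert each phasor to rectangular form:
  V1 = 88.8·(cos(30.0°) + j·sin(30.0°)) = 76.9 + j44.4 V
  V2 = 8.1·(cos(40.4°) + j·sin(40.4°)) = 6.168 + j5.25 V
  V3 = 46.7·(cos(171.9°) + j·sin(171.9°)) = -46.23 + j6.58 V
Step 2 — Sum components: V_total = 36.84 + j56.23 V.
Step 3 — Convert to polar: |V_total| = 67.22 V, ∠V_total = 56.8°.

V_total = 67.22∠56.8° V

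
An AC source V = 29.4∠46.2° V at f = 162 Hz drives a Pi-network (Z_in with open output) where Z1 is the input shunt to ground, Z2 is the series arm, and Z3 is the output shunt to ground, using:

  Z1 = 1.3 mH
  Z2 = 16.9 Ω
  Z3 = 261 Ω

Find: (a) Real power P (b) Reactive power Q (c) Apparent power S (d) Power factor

Step 1 — Angular frequency: ω = 2π·f = 2π·162 = 1018 rad/s.
Step 2 — Component impedances:
  Z1: Z = jωL = j·1018·0.0013 = 0 + j1.323 Ω
  Z2: Z = R = 16.9 Ω
  Z3: Z = R = 261 Ω
Step 3 — With open output, the series arm Z2 and the output shunt Z3 appear in series to ground: Z2 + Z3 = 277.9 Ω.
Step 4 — Parallel with input shunt Z1: Z_in = Z1 || (Z2 + Z3) = 0.006301 + j1.323 Ω = 1.323∠89.7° Ω.
Step 5 — Source phasor: V = 29.4∠46.2° V = 20.35 + j21.22 V.
Step 6 — Current: I = V / Z = 16.11 - j15.3 A = 22.22∠-43.5° A.
Step 7 — Complex power: S = V·I* = 3.11 + j653.2 VA.
Step 8 — Real power: P = Re(S) = 3.11 W.
Step 9 — Reactive power: Q = Im(S) = 653.2 VAR.
Step 10 — Apparent power: |S| = 653.2 VA.
Step 11 — Power factor: PF = P/|S| = 0.004762 (lagging).

(a) P = 3.11 W  (b) Q = 653.2 VAR  (c) S = 653.2 VA  (d) PF = 0.004762 (lagging)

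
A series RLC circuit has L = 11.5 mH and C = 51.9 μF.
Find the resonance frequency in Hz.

Step 1 — Resonance condition Im(Z)=0 gives ω₀ = 1/√(LC).
Step 2 — ω₀ = 1/√(0.0115·5.19e-05) = 1294 rad/s.
Step 3 — f₀ = ω₀/(2π) = 206 Hz.

f₀ = 206 Hz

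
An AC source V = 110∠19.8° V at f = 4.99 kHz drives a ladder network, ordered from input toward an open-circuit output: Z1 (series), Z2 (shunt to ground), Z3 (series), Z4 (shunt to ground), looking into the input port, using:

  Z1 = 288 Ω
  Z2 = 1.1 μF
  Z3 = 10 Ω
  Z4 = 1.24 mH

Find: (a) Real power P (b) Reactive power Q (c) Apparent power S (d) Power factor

Step 1 — Angular frequency: ω = 2π·f = 2π·4990 = 3.135e+04 rad/s.
Step 2 — Component impedances:
  Z1: Z = R = 288 Ω
  Z2: Z = 1/(jωC) = -j/(ω·C) = 0 - j29 Ω
  Z3: Z = R = 10 Ω
  Z4: Z = jωL = j·3.135e+04·0.00124 = 0 + j38.88 Ω
Step 3 — Ladder network (open output): work backward from the far end, alternating series and parallel combinations. Z_in = 330.5 - j71.03 Ω = 338.1∠-12.1° Ω.
Step 4 — Source phasor: V = 110∠19.8° V = 103.5 + j37.26 V.
Step 5 — Current: I = V / Z = 0.2761 + j0.1721 A = 0.3254∠31.9° A.
Step 6 — Complex power: S = V·I* = 34.99 - j7.519 VA.
Step 7 — Real power: P = Re(S) = 34.99 W.
Step 8 — Reactive power: Q = Im(S) = -7.519 VAR.
Step 9 — Apparent power: |S| = 35.79 VA.
Step 10 — Power factor: PF = P/|S| = 0.9777 (leading).

(a) P = 34.99 W  (b) Q = -7.519 VAR  (c) S = 35.79 VA  (d) PF = 0.9777 (leading)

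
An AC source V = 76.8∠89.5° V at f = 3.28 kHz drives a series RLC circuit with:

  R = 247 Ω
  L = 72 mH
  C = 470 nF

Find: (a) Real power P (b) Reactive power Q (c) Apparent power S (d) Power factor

Step 1 — Angular frequency: ω = 2π·f = 2π·3280 = 2.061e+04 rad/s.
Step 2 — Component impedances:
  R: Z = R = 247 Ω
  L: Z = jωL = j·2.061e+04·0.072 = 0 + j1484 Ω
  C: Z = 1/(jωC) = -j/(ω·C) = 0 - j103.2 Ω
Step 3 — Series combination: Z_total = R + L + C = 247 + j1381 Ω = 1403∠79.9° Ω.
Step 4 — Source phasor: V = 76.8∠89.5° V = 0.6702 + j76.8 V.
Step 5 — Current: I = V / Z = 0.05398 + j0.009173 A = 0.05476∠9.6° A.
Step 6 — Complex power: S = V·I* = 0.7406 + j4.14 VA.
Step 7 — Real power: P = Re(S) = 0.7406 W.
Step 8 — Reactive power: Q = Im(S) = 4.14 VAR.
Step 9 — Apparent power: |S| = 4.205 VA.
Step 10 — Power factor: PF = P/|S| = 0.1761 (lagging).

(a) P = 0.7406 W  (b) Q = 4.14 VAR  (c) S = 4.205 VA  (d) PF = 0.1761 (lagging)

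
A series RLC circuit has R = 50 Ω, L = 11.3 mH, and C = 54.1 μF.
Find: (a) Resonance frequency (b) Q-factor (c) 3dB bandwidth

Step 1 — Resonance condition Im(Z)=0 gives ω₀ = 1/√(LC).
Step 2 — ω₀ = 1/√(0.0113·5.41e-05) = 1279 rad/s.
Step 3 — f₀ = ω₀/(2π) = 203.6 Hz.
Step 4 — Series Q: Q = ω₀L/R = 1279·0.0113/50 = 0.289.
Step 5 — 3dB bandwidth: Δω = ω₀/Q = 4425 rad/s; BW = Δω/(2π) = 704.2 Hz.

(a) f₀ = 203.6 Hz  (b) Q = 0.289  (c) BW = 704.2 Hz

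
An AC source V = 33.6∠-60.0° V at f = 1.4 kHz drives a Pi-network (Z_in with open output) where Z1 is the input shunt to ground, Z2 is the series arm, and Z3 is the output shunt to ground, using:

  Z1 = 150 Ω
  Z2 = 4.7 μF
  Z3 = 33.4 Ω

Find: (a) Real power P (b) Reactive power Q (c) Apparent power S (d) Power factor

Step 1 — Angular frequency: ω = 2π·f = 2π·1400 = 8796 rad/s.
Step 2 — Component impedances:
  Z1: Z = R = 150 Ω
  Z2: Z = 1/(jωC) = -j/(ω·C) = 0 - j24.19 Ω
  Z3: Z = R = 33.4 Ω
Step 3 — With open output, the series arm Z2 and the output shunt Z3 appear in series to ground: Z2 + Z3 = 33.4 - j24.19 Ω.
Step 4 — Parallel with input shunt Z1: Z_in = Z1 || (Z2 + Z3) = 29.41 - j15.9 Ω = 33.44∠-28.4° Ω.
Step 5 — Source phasor: V = 33.6∠-60.0° V = 16.8 - j29.1 V.
Step 6 — Current: I = V / Z = 0.8558 - j0.5265 A = 1.005∠-31.6° A.
Step 7 — Complex power: S = V·I* = 29.7 - j16.06 VA.
Step 8 — Real power: P = Re(S) = 29.7 W.
Step 9 — Reactive power: Q = Im(S) = -16.06 VAR.
Step 10 — Apparent power: |S| = 33.76 VA.
Step 11 — Power factor: PF = P/|S| = 0.8797 (leading).

(a) P = 29.7 W  (b) Q = -16.06 VAR  (c) S = 33.76 VA  (d) PF = 0.8797 (leading)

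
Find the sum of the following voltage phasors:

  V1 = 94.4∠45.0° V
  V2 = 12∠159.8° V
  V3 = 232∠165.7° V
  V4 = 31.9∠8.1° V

Step 1 — Convert each phasor to rectangular form:
  V1 = 94.4·(cos(45.0°) + j·sin(45.0°)) = 66.75 + j66.75 V
  V2 = 12·(cos(159.8°) + j·sin(159.8°)) = -11.26 + j4.144 V
  V3 = 232·(cos(165.7°) + j·sin(165.7°)) = -224.8 + j57.3 V
  V4 = 31.9·(cos(8.1°) + j·sin(8.1°)) = 31.58 + j4.495 V
Step 2 — Sum components: V_total = -137.7 + j132.7 V.
Step 3 — Convert to polar: |V_total| = 191.3 V, ∠V_total = 136.1°.

V_total = 191.3∠136.1° V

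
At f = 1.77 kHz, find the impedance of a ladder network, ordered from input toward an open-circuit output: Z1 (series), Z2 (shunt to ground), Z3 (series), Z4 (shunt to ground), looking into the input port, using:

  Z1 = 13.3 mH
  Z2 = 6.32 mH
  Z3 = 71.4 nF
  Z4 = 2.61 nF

Step 1 — Angular frequency: ω = 2π·f = 2π·1770 = 1.112e+04 rad/s.
Step 2 — Component impedances:
  Z1: Z = jωL = j·1.112e+04·0.0133 = 0 + j147.9 Ω
  Z2: Z = jωL = j·1.112e+04·0.00632 = 0 + j70.29 Ω
  Z3: Z = 1/(jωC) = -j/(ω·C) = 0 - j1259 Ω
  Z4: Z = 1/(jωC) = -j/(ω·C) = 0 - j3.445e+04 Ω
Step 3 — Ladder network (open output): work backward from the far end, alternating series and parallel combinations. Z_in = 0 + j218.3 Ω = 218.3∠90.0° Ω.

Z = 0 + j218.3 Ω = 218.3∠90.0° Ω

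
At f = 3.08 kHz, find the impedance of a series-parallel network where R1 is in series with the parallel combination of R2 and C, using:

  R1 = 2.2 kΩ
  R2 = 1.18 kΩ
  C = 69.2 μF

Step 1 — Angular frequency: ω = 2π·f = 2π·3080 = 1.935e+04 rad/s.
Step 2 — Component impedances:
  R1: Z = R = 2200 Ω
  R2: Z = R = 1180 Ω
  C: Z = 1/(jωC) = -j/(ω·C) = 0 - j0.7467 Ω
Step 3 — Parallel branch: R2 || C = 1/(1/R2 + 1/C) = 0.0004725 - j0.7467 Ω.
Step 4 — Series with R1: Z_total = R1 + (R2 || C) = 2200 - j0.7467 Ω = 2200∠-0.0° Ω.

Z = 2200 - j0.7467 Ω = 2200∠-0.0° Ω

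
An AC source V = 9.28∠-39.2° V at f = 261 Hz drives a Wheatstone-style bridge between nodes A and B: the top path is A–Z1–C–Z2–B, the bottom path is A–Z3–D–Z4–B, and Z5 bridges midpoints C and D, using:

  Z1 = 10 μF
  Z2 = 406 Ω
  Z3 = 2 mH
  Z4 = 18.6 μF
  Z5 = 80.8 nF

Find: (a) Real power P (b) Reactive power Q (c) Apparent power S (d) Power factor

Step 1 — Angular frequency: ω = 2π·f = 2π·261 = 1640 rad/s.
Step 2 — Component impedances:
  Z1: Z = 1/(jωC) = -j/(ω·C) = 0 - j60.98 Ω
  Z2: Z = R = 406 Ω
  Z3: Z = jωL = j·1640·0.002 = 0 + j3.28 Ω
  Z4: Z = 1/(jωC) = -j/(ω·C) = 0 - j32.78 Ω
  Z5: Z = 1/(jωC) = -j/(ω·C) = 0 - j7547 Ω
Step 3 — Bridge requires nodal analysis (the Z5 bridge couples midpoints C and D, so the two paths cannot be reduced to a simple series/parallel combination). Setting node B to ground and injecting 1 A at node A, the 3-node admittance system at A, C, D solves to V_A = Z_AB = 2.047 - j29.05 Ω = 29.12∠-86.0° Ω.
Step 4 — Source phasor: V = 9.28∠-39.2° V = 7.191 - j5.865 V.
Step 5 — Current: I = V / Z = 0.2183 + j0.2322 A = 0.3187∠46.8° A.
Step 6 — Complex power: S = V·I* = 0.2079 - j2.95 VA.
Step 7 — Real power: P = Re(S) = 0.2079 W.
Step 8 — Reactive power: Q = Im(S) = -2.95 VAR.
Step 9 — Apparent power: |S| = 2.957 VA.
Step 10 — Power factor: PF = P/|S| = 0.07029 (leading).

(a) P = 0.2079 W  (b) Q = -2.95 VAR  (c) S = 2.957 VA  (d) PF = 0.07029 (leading)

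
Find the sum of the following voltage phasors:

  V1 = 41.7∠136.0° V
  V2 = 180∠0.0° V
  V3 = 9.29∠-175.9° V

Step 1 — Convert each phasor to rectangular form:
  V1 = 41.7·(cos(136.0°) + j·sin(136.0°)) = -30 + j28.97 V
  V2 = 180·(cos(0.0°) + j·sin(0.0°)) = 180 V
  V3 = 9.29·(cos(-175.9°) + j·sin(-175.9°)) = -9.266 - j0.6642 V
Step 2 — Sum components: V_total = 140.7 + j28.3 V.
Step 3 — Convert to polar: |V_total| = 143.6 V, ∠V_total = 11.4°.

V_total = 143.6∠11.4° V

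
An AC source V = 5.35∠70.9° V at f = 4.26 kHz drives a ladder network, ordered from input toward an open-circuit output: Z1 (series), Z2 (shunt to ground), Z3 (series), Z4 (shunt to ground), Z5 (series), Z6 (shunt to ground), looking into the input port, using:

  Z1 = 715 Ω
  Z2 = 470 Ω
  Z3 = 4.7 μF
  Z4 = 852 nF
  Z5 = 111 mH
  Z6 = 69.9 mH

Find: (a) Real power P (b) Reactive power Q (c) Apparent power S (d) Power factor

Step 1 — Angular frequency: ω = 2π·f = 2π·4260 = 2.677e+04 rad/s.
Step 2 — Component impedances:
  Z1: Z = R = 715 Ω
  Z2: Z = R = 470 Ω
  Z3: Z = 1/(jωC) = -j/(ω·C) = 0 - j7.949 Ω
  Z4: Z = 1/(jωC) = -j/(ω·C) = 0 - j43.85 Ω
  Z5: Z = jωL = j·2.677e+04·0.111 = 0 + j2971 Ω
  Z6: Z = jωL = j·2.677e+04·0.0699 = 0 + j1871 Ω
Step 3 — Ladder network (open output): work backward from the far end, alternating series and parallel combinations. Z_in = 720.7 - j51.56 Ω = 722.6∠-4.1° Ω.
Step 4 — Source phasor: V = 5.35∠70.9° V = 1.751 + j5.055 V.
Step 5 — Current: I = V / Z = 0.001917 + j0.007152 A = 0.007404∠75.0° A.
Step 6 — Complex power: S = V·I* = 0.03951 - j0.002827 VA.
Step 7 — Real power: P = Re(S) = 0.03951 W.
Step 8 — Reactive power: Q = Im(S) = -0.002827 VAR.
Step 9 — Apparent power: |S| = 0.03961 VA.
Step 10 — Power factor: PF = P/|S| = 0.9975 (leading).

(a) P = 0.03951 W  (b) Q = -0.002827 VAR  (c) S = 0.03961 VA  (d) PF = 0.9975 (leading)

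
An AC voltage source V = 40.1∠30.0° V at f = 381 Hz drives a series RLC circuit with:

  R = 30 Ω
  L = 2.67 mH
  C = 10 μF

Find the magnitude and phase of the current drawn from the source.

Step 1 — Angular frequency: ω = 2π·f = 2π·381 = 2394 rad/s.
Step 2 — Component impedances:
  R: Z = R = 30 Ω
  L: Z = jωL = j·2394·0.00267 = 0 + j6.392 Ω
  C: Z = 1/(jωC) = -j/(ω·C) = 0 - j41.77 Ω
Step 3 — Series combination: Z_total = R + L + C = 30 - j35.38 Ω = 46.39∠-49.7° Ω.
Step 4 — Source phasor: V = 40.1∠30.0° V = 34.73 + j20.05 V.
Step 5 — Ohm's law: I = V / Z_total = (34.73 + j20.05) / (30 - j35.38) = 0.1545 + j0.8505 A.
Step 6 — Convert to polar: |I| = 0.8645 A, ∠I = 79.7°.

I = 0.8645∠79.7° A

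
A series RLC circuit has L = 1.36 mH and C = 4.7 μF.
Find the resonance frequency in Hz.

Step 1 — Resonance condition Im(Z)=0 gives ω₀ = 1/√(LC).
Step 2 — ω₀ = 1/√(0.00136·4.7e-06) = 1.251e+04 rad/s.
Step 3 — f₀ = ω₀/(2π) = 1991 Hz.

f₀ = 1991 Hz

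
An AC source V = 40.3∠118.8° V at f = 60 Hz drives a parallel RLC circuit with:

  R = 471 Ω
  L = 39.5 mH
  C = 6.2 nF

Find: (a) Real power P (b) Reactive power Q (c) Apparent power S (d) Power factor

Step 1 — Angular frequency: ω = 2π·f = 2π·60 = 377 rad/s.
Step 2 — Component impedances:
  R: Z = R = 471 Ω
  L: Z = jωL = j·377·0.0395 = 0 + j14.89 Ω
  C: Z = 1/(jωC) = -j/(ω·C) = 0 - j4.278e+05 Ω
Step 3 — Parallel combination: 1/Z_total = 1/R + 1/L + 1/C; Z_total = 0.4704 + j14.88 Ω = 14.88∠88.2° Ω.
Step 4 — Source phasor: V = 40.3∠118.8° V = -19.41 + j35.32 V.
Step 5 — Current: I = V / Z = 2.33 + j1.379 A = 2.708∠30.6° A.
Step 6 — Complex power: S = V·I* = 3.448 + j109.1 VA.
Step 7 — Real power: P = Re(S) = 3.448 W.
Step 8 — Reactive power: Q = Im(S) = 109.1 VAR.
Step 9 — Apparent power: |S| = 109.1 VA.
Step 10 — Power factor: PF = P/|S| = 0.0316 (lagging).

(a) P = 3.448 W  (b) Q = 109.1 VAR  (c) S = 109.1 VA  (d) PF = 0.0316 (lagging)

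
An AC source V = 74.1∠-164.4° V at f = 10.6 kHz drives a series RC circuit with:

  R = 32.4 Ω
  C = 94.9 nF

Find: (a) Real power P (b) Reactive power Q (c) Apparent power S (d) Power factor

Step 1 — Angular frequency: ω = 2π·f = 2π·1.06e+04 = 6.66e+04 rad/s.
Step 2 — Component impedances:
  R: Z = R = 32.4 Ω
  C: Z = 1/(jωC) = -j/(ω·C) = 0 - j158.2 Ω
Step 3 — Series combination: Z_total = R + C = 32.4 - j158.2 Ω = 161.5∠-78.4° Ω.
Step 4 — Source phasor: V = 74.1∠-164.4° V = -71.37 - j19.93 V.
Step 5 — Current: I = V / Z = 0.03222 - j0.4577 A = 0.4588∠-86.0° A.
Step 6 — Complex power: S = V·I* = 6.821 - j33.31 VA.
Step 7 — Real power: P = Re(S) = 6.821 W.
Step 8 — Reactive power: Q = Im(S) = -33.31 VAR.
Step 9 — Apparent power: |S| = 34 VA.
Step 10 — Power factor: PF = P/|S| = 0.2006 (leading).

(a) P = 6.821 W  (b) Q = -33.31 VAR  (c) S = 34 VA  (d) PF = 0.2006 (leading)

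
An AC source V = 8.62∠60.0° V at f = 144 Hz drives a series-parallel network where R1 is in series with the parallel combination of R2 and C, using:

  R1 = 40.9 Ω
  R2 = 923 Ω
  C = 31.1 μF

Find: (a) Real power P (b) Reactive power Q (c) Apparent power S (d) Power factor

Step 1 — Angular frequency: ω = 2π·f = 2π·144 = 904.8 rad/s.
Step 2 — Component impedances:
  R1: Z = R = 40.9 Ω
  R2: Z = R = 923 Ω
  C: Z = 1/(jωC) = -j/(ω·C) = 0 - j35.54 Ω
Step 3 — Parallel branch: R2 || C = 1/(1/R2 + 1/C) = 1.366 - j35.49 Ω.
Step 4 — Series with R1: Z_total = R1 + (R2 || C) = 42.27 - j35.49 Ω = 55.19∠-40.0° Ω.
Step 5 — Source phasor: V = 8.62∠60.0° V = 4.31 + j7.465 V.
Step 6 — Current: I = V / Z = -0.02717 + j0.1538 A = 0.1562∠100.0° A.
Step 7 — Complex power: S = V·I* = 1.031 - j0.8657 VA.
Step 8 — Real power: P = Re(S) = 1.031 W.
Step 9 — Reactive power: Q = Im(S) = -0.8657 VAR.
Step 10 — Apparent power: |S| = 1.346 VA.
Step 11 — Power factor: PF = P/|S| = 0.7659 (leading).

(a) P = 1.031 W  (b) Q = -0.8657 VAR  (c) S = 1.346 VA  (d) PF = 0.7659 (leading)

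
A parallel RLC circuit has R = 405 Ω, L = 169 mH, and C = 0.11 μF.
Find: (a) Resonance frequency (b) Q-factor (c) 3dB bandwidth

Step 1 — Resonance: ω₀ = 1/√(LC) = 1/√(0.169·1.1e-07) = 7334 rad/s.
Step 2 — f₀ = ω₀/(2π) = 1167 Hz.
Step 3 — Parallel Q: Q = R/(ω₀L) = 405/(7334·0.169) = 0.3267.
Step 4 — Bandwidth: Δω = ω₀/Q = 2.245e+04 rad/s; BW = Δω/(2π) = 3573 Hz.

(a) f₀ = 1167 Hz  (b) Q = 0.3267  (c) BW = 3573 Hz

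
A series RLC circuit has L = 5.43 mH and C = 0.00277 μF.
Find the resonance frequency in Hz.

Step 1 — Resonance condition Im(Z)=0 gives ω₀ = 1/√(LC).
Step 2 — ω₀ = 1/√(0.00543·2.77e-09) = 2.578e+05 rad/s.
Step 3 — f₀ = ω₀/(2π) = 4.104e+04 Hz.

f₀ = 4.104e+04 Hz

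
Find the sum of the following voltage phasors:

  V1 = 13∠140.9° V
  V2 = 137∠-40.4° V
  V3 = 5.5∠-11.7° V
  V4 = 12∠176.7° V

Step 1 — Convert each phasor to rectangular form:
  V1 = 13·(cos(140.9°) + j·sin(140.9°)) = -10.09 + j8.199 V
  V2 = 137·(cos(-40.4°) + j·sin(-40.4°)) = 104.3 - j88.79 V
  V3 = 5.5·(cos(-11.7°) + j·sin(-11.7°)) = 5.386 - j1.115 V
  V4 = 12·(cos(176.7°) + j·sin(176.7°)) = -11.98 + j0.6908 V
Step 2 — Sum components: V_total = 87.65 - j81.02 V.
Step 3 — Convert to polar: |V_total| = 119.4 V, ∠V_total = -42.7°.

V_total = 119.4∠-42.7° V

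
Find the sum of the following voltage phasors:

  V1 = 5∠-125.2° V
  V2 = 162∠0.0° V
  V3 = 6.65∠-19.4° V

Step 1 — Convert each phasor to rectangular form:
  V1 = 5·(cos(-125.2°) + j·sin(-125.2°)) = -2.882 - j4.086 V
  V2 = 162·(cos(0.0°) + j·sin(0.0°)) = 162 V
  V3 = 6.65·(cos(-19.4°) + j·sin(-19.4°)) = 6.272 - j2.209 V
Step 2 — Sum components: V_total = 165.4 - j6.295 V.
Step 3 — Convert to polar: |V_total| = 165.5 V, ∠V_total = -2.2°.

V_total = 165.5∠-2.2° V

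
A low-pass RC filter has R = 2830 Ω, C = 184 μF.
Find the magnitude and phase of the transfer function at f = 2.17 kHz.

Step 1 — Angular frequency: ω = 2π·2170 = 1.363e+04 rad/s.
Step 2 — Transfer function: H(jω) = 1/(1 + jωRC).
Step 3 — Denominator: 1 + jωRC = 1 + j·1.363e+04·2830·0.000184 = 1 + j7100.
Step 4 — H = 1.984e-08 - j0.0001408.
Step 5 — Magnitude: |H| = 0.0001408 (-77.0 dB); phase: φ = -90.0°.

|H| = 0.0001408 (-77.0 dB), φ = -90.0°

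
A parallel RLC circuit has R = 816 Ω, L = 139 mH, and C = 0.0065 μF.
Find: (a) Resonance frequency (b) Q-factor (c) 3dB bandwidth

Step 1 — Resonance: ω₀ = 1/√(LC) = 1/√(0.139·6.5e-09) = 3.327e+04 rad/s.
Step 2 — f₀ = ω₀/(2π) = 5295 Hz.
Step 3 — Parallel Q: Q = R/(ω₀L) = 816/(3.327e+04·0.139) = 0.1765.
Step 4 — Bandwidth: Δω = ω₀/Q = 1.885e+05 rad/s; BW = Δω/(2π) = 3.001e+04 Hz.

(a) f₀ = 5295 Hz  (b) Q = 0.1765  (c) BW = 3.001e+04 Hz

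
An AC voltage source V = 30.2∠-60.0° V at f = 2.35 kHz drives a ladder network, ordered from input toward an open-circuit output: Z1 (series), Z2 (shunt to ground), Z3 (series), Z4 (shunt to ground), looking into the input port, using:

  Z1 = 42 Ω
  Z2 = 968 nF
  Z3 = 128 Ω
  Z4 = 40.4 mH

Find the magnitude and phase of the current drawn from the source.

Step 1 — Angular frequency: ω = 2π·f = 2π·2350 = 1.477e+04 rad/s.
Step 2 — Component impedances:
  Z1: Z = R = 42 Ω
  Z2: Z = 1/(jωC) = -j/(ω·C) = 0 - j69.96 Ω
  Z3: Z = R = 128 Ω
  Z4: Z = jωL = j·1.477e+04·0.0404 = 0 + j596.5 Ω
Step 3 — Ladder network (open output): work backward from the far end, alternating series and parallel combinations. Z_in = 44.13 - j78.74 Ω = 90.27∠-60.7° Ω.
Step 4 — Source phasor: V = 30.2∠-60.0° V = 15.1 - j26.15 V.
Step 5 — Ohm's law: I = V / Z_total = (15.1 - j26.15) / (44.13 - j78.74) = 0.3345 + j0.004263 A.
Step 6 — Convert to polar: |I| = 0.3346 A, ∠I = 0.7°.

I = 0.3346∠0.7° A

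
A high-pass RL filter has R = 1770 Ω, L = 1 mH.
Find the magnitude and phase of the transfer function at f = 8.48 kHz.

Step 1 — Angular frequency: ω = 2π·8480 = 5.328e+04 rad/s.
Step 2 — Transfer function: H(jω) = jωL/(R + jωL).
Step 3 — Numerator jωL = j·53.28; denominator R + jωL = 1770 + j53.28.
Step 4 — H = 0.0009053 + j0.03008.
Step 5 — Magnitude: |H| = 0.03009 (-30.4 dB); phase: φ = 88.3°.

|H| = 0.03009 (-30.4 dB), φ = 88.3°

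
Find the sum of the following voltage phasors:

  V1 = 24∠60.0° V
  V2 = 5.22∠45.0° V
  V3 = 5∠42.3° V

Step 1 — Convert each phasor to rectangular form:
  V1 = 24·(cos(60.0°) + j·sin(60.0°)) = 12 + j20.78 V
  V2 = 5.22·(cos(45.0°) + j·sin(45.0°)) = 3.691 + j3.691 V
  V3 = 5·(cos(42.3°) + j·sin(42.3°)) = 3.698 + j3.365 V
Step 2 — Sum components: V_total = 19.39 + j27.84 V.
Step 3 — Convert to polar: |V_total| = 33.93 V, ∠V_total = 55.1°.

V_total = 33.93∠55.1° V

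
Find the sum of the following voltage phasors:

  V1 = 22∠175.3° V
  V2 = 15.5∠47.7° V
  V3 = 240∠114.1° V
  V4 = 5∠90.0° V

Step 1 — Convert each phasor to rectangular form:
  V1 = 22·(cos(175.3°) + j·sin(175.3°)) = -21.93 + j1.803 V
  V2 = 15.5·(cos(47.7°) + j·sin(47.7°)) = 10.43 + j11.46 V
  V3 = 240·(cos(114.1°) + j·sin(114.1°)) = -98 + j219.1 V
  V4 = 5·(cos(90.0°) + j·sin(90.0°)) = 0 + j5 V
Step 2 — Sum components: V_total = -109.5 + j237.3 V.
Step 3 — Convert to polar: |V_total| = 261.4 V, ∠V_total = 114.8°.

V_total = 261.4∠114.8° V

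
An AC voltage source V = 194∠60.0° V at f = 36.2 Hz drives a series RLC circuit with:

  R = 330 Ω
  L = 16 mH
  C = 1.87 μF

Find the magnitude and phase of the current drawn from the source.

Step 1 — Angular frequency: ω = 2π·f = 2π·36.2 = 227.5 rad/s.
Step 2 — Component impedances:
  R: Z = R = 330 Ω
  L: Z = jωL = j·227.5·0.016 = 0 + j3.639 Ω
  C: Z = 1/(jωC) = -j/(ω·C) = 0 - j2351 Ω
Step 3 — Series combination: Z_total = R + L + C = 330 - j2347 Ω = 2371∠-82.0° Ω.
Step 4 — Source phasor: V = 194∠60.0° V = 97 + j168 V.
Step 5 — Ohm's law: I = V / Z_total = (97 + j168) / (330 - j2347) = -0.06449 + j0.05039 A.
Step 6 — Convert to polar: |I| = 0.08184 A, ∠I = 142.0°.

I = 0.08184∠142.0° A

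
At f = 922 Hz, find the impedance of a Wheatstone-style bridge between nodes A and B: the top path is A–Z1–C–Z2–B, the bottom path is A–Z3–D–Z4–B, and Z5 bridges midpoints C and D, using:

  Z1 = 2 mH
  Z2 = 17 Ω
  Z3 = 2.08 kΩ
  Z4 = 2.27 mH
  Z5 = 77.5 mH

Step 1 — Angular frequency: ω = 2π·f = 2π·922 = 5793 rad/s.
Step 2 — Component impedances:
  Z1: Z = jωL = j·5793·0.002 = 0 + j11.59 Ω
  Z2: Z = R = 17 Ω
  Z3: Z = R = 2080 Ω
  Z4: Z = jωL = j·5793·0.00227 = 0 + j13.15 Ω
  Z5: Z = jωL = j·5793·0.0775 = 0 + j449 Ω
Step 3 — Bridge requires nodal analysis (the Z5 bridge couples midpoints C and D, so the two paths cannot be reduced to a simple series/parallel combination). Setting node B to ground and injecting 1 A at node A, the 3-node admittance system at A, C, D solves to V_A = Z_AB = 16.92 + j12.02 Ω = 20.75∠35.4° Ω.

Z = 16.92 + j12.02 Ω = 20.75∠35.4° Ω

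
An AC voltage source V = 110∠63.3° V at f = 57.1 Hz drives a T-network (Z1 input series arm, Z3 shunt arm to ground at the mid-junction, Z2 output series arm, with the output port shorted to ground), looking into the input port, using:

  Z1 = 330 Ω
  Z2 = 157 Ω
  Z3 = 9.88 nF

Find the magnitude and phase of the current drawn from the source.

Step 1 — Angular frequency: ω = 2π·f = 2π·57.1 = 358.8 rad/s.
Step 2 — Component impedances:
  Z1: Z = R = 330 Ω
  Z2: Z = R = 157 Ω
  Z3: Z = 1/(jωC) = -j/(ω·C) = 0 - j2.821e+05 Ω
Step 3 — With the output port shorted to ground, the output series arm Z2 runs from the junction to ground; the shunt arm Z3 also runs from the junction to ground. They appear in parallel: Z3 || Z2 = 157 - j0.08737 Ω.
Step 4 — Series with input arm Z1: Z_in = Z1 + (Z3 || Z2) = 487 - j0.08737 Ω = 487∠-0.0° Ω.
Step 5 — Source phasor: V = 110∠63.3° V = 49.43 + j98.27 V.
Step 6 — Ohm's law: I = V / Z_total = (49.43 + j98.27) / (487 - j0.08737) = 0.1015 + j0.2018 A.
Step 7 — Convert to polar: |I| = 0.2259 A, ∠I = 63.3°.

I = 0.2259∠63.3° A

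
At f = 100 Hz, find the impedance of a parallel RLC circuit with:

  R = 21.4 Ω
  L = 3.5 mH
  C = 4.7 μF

Step 1 — Angular frequency: ω = 2π·f = 2π·100 = 628.3 rad/s.
Step 2 — Component impedances:
  R: Z = R = 21.4 Ω
  L: Z = jωL = j·628.3·0.0035 = 0 + j2.199 Ω
  C: Z = 1/(jωC) = -j/(ω·C) = 0 - j338.6 Ω
Step 3 — Parallel combination: 1/Z_total = 1/R + 1/L + 1/C; Z_total = 0.2265 + j2.19 Ω = 2.202∠84.1° Ω.

Z = 0.2265 + j2.19 Ω = 2.202∠84.1° Ω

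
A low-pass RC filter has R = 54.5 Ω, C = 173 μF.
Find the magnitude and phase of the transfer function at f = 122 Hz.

Step 1 — Angular frequency: ω = 2π·122 = 766.5 rad/s.
Step 2 — Transfer function: H(jω) = 1/(1 + jωRC).
Step 3 — Denominator: 1 + jωRC = 1 + j·766.5·54.5·0.000173 = 1 + j7.227.
Step 4 — H = 0.01878 - j0.1358.
Step 5 — Magnitude: |H| = 0.1371 (-17.3 dB); phase: φ = -82.1°.

|H| = 0.1371 (-17.3 dB), φ = -82.1°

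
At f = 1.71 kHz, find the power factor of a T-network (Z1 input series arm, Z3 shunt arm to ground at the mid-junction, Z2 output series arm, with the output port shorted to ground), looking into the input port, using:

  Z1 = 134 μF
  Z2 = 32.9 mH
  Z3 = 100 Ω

Step 1 — Angular frequency: ω = 2π·f = 2π·1710 = 1.074e+04 rad/s.
Step 2 — Component impedances:
  Z1: Z = 1/(jωC) = -j/(ω·C) = 0 - j0.6946 Ω
  Z2: Z = jωL = j·1.074e+04·0.0329 = 0 + j353.5 Ω
  Z3: Z = R = 100 Ω
Step 3 — With the output port shorted to ground, the output series arm Z2 runs from the junction to ground; the shunt arm Z3 also runs from the junction to ground. They appear in parallel: Z3 || Z2 = 92.59 + j26.19 Ω.
Step 4 — Series with input arm Z1: Z_in = Z1 + (Z3 || Z2) = 92.59 + j25.5 Ω = 96.04∠15.4° Ω.
Step 5 — Power factor: PF = cos(φ) = Re(Z)/|Z| = 92.59/96.04 = 0.9641.
Step 6 — Type: Im(Z) = 25.5 ⇒ lagging (phase φ = 15.4°).

PF = 0.9641 (lagging, φ = 15.4°)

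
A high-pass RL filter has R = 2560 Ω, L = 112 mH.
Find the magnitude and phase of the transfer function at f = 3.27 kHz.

Step 1 — Angular frequency: ω = 2π·3270 = 2.055e+04 rad/s.
Step 2 — Transfer function: H(jω) = jωL/(R + jωL).
Step 3 — Numerator jωL = j·2301; denominator R + jωL = 2560 + j2301.
Step 4 — H = 0.4469 + j0.4972.
Step 5 — Magnitude: |H| = 0.6685 (-3.5 dB); phase: φ = 48.0°.

|H| = 0.6685 (-3.5 dB), φ = 48.0°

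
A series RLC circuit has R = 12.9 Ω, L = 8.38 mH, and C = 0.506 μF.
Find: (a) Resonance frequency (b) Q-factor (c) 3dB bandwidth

Step 1 — Resonance condition Im(Z)=0 gives ω₀ = 1/√(LC).
Step 2 — ω₀ = 1/√(0.00838·5.06e-07) = 1.536e+04 rad/s.
Step 3 — f₀ = ω₀/(2π) = 2444 Hz.
Step 4 — Series Q: Q = ω₀L/R = 1.536e+04·0.00838/12.9 = 9.976.
Step 5 — 3dB bandwidth: Δω = ω₀/Q = 1539 rad/s; BW = Δω/(2π) = 245 Hz.

(a) f₀ = 2444 Hz  (b) Q = 9.976  (c) BW = 245 Hz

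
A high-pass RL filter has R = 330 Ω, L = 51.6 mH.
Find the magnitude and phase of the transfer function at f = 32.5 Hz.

Step 1 — Angular frequency: ω = 2π·32.5 = 204.2 rad/s.
Step 2 — Transfer function: H(jω) = jωL/(R + jωL).
Step 3 — Numerator jωL = j·10.54; denominator R + jωL = 330 + j10.54.
Step 4 — H = 0.001018 + j0.0319.
Step 5 — Magnitude: |H| = 0.03191 (-29.9 dB); phase: φ = 88.2°.

|H| = 0.03191 (-29.9 dB), φ = 88.2°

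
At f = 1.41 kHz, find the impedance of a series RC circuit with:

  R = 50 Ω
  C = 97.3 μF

Step 1 — Angular frequency: ω = 2π·f = 2π·1410 = 8859 rad/s.
Step 2 — Component impedances:
  R: Z = R = 50 Ω
  C: Z = 1/(jωC) = -j/(ω·C) = 0 - j1.16 Ω
Step 3 — Series combination: Z_total = R + C = 50 - j1.16 Ω = 50.01∠-1.3° Ω.

Z = 50 - j1.16 Ω = 50.01∠-1.3° Ω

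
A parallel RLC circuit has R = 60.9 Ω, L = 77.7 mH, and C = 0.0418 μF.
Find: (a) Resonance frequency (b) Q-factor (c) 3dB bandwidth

Step 1 — Resonance: ω₀ = 1/√(LC) = 1/√(0.0777·4.18e-08) = 1.755e+04 rad/s.
Step 2 — f₀ = ω₀/(2π) = 2793 Hz.
Step 3 — Parallel Q: Q = R/(ω₀L) = 60.9/(1.755e+04·0.0777) = 0.04467.
Step 4 — Bandwidth: Δω = ω₀/Q = 3.928e+05 rad/s; BW = Δω/(2π) = 6.252e+04 Hz.

(a) f₀ = 2793 Hz  (b) Q = 0.04467  (c) BW = 6.252e+04 Hz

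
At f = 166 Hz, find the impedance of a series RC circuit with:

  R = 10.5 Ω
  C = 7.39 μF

Step 1 — Angular frequency: ω = 2π·f = 2π·166 = 1043 rad/s.
Step 2 — Component impedances:
  R: Z = R = 10.5 Ω
  C: Z = 1/(jωC) = -j/(ω·C) = 0 - j129.7 Ω
Step 3 — Series combination: Z_total = R + C = 10.5 - j129.7 Ω = 130.2∠-85.4° Ω.

Z = 10.5 - j129.7 Ω = 130.2∠-85.4° Ω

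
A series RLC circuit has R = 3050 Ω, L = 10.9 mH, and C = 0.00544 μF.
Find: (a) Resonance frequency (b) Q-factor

Step 1 — Resonance condition Im(Z)=0 gives ω₀ = 1/√(LC).
Step 2 — ω₀ = 1/√(0.0109·5.44e-09) = 1.299e+05 rad/s.
Step 3 — f₀ = ω₀/(2π) = 2.067e+04 Hz.
Step 4 — Series Q: Q = ω₀L/R = 1.299e+05·0.0109/3050 = 0.4641.

(a) f₀ = 2.067e+04 Hz  (b) Q = 0.4641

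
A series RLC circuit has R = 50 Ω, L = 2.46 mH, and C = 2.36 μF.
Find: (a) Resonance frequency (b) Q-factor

Step 1 — Resonance condition Im(Z)=0 gives ω₀ = 1/√(LC).
Step 2 — ω₀ = 1/√(0.00246·2.36e-06) = 1.312e+04 rad/s.
Step 3 — f₀ = ω₀/(2π) = 2089 Hz.
Step 4 — Series Q: Q = ω₀L/R = 1.312e+04·0.00246/50 = 0.6457.

(a) f₀ = 2089 Hz  (b) Q = 0.6457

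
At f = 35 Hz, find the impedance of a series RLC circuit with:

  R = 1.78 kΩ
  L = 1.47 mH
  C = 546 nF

Step 1 — Angular frequency: ω = 2π·f = 2π·35 = 219.9 rad/s.
Step 2 — Component impedances:
  R: Z = R = 1780 Ω
  L: Z = jωL = j·219.9·0.00147 = 0 + j0.3233 Ω
  C: Z = 1/(jωC) = -j/(ω·C) = 0 - j8328 Ω
Step 3 — Series combination: Z_total = R + L + C = 1780 - j8328 Ω = 8516∠-77.9° Ω.

Z = 1780 - j8328 Ω = 8516∠-77.9° Ω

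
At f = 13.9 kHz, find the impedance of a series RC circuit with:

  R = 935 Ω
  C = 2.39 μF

Step 1 — Angular frequency: ω = 2π·f = 2π·1.39e+04 = 8.734e+04 rad/s.
Step 2 — Component impedances:
  R: Z = R = 935 Ω
  C: Z = 1/(jωC) = -j/(ω·C) = 0 - j4.791 Ω
Step 3 — Series combination: Z_total = R + C = 935 - j4.791 Ω = 935∠-0.3° Ω.

Z = 935 - j4.791 Ω = 935∠-0.3° Ω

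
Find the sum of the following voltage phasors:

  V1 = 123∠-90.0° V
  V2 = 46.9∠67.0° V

Step 1 — Convert each phasor to rectangular form:
  V1 = 123·(cos(-90.0°) + j·sin(-90.0°)) = 0 - j123 V
  V2 = 46.9·(cos(67.0°) + j·sin(67.0°)) = 18.33 + j43.17 V
Step 2 — Sum components: V_total = 18.33 - j79.83 V.
Step 3 — Convert to polar: |V_total| = 81.9 V, ∠V_total = -77.1°.

V_total = 81.9∠-77.1° V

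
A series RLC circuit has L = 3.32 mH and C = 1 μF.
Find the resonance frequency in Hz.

Step 1 — Resonance condition Im(Z)=0 gives ω₀ = 1/√(LC).
Step 2 — ω₀ = 1/√(0.00332·1e-06) = 1.736e+04 rad/s.
Step 3 — f₀ = ω₀/(2π) = 2762 Hz.

f₀ = 2762 Hz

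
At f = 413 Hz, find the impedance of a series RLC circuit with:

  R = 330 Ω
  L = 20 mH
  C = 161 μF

Step 1 — Angular frequency: ω = 2π·f = 2π·413 = 2595 rad/s.
Step 2 — Component impedances:
  R: Z = R = 330 Ω
  L: Z = jωL = j·2595·0.02 = 0 + j51.9 Ω
  C: Z = 1/(jωC) = -j/(ω·C) = 0 - j2.394 Ω
Step 3 — Series combination: Z_total = R + L + C = 330 + j49.51 Ω = 333.7∠8.5° Ω.

Z = 330 + j49.51 Ω = 333.7∠8.5° Ω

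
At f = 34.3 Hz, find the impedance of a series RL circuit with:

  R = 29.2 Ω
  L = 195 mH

Step 1 — Angular frequency: ω = 2π·f = 2π·34.3 = 215.5 rad/s.
Step 2 — Component impedances:
  R: Z = R = 29.2 Ω
  L: Z = jωL = j·215.5·0.195 = 0 + j42.03 Ω
Step 3 — Series combination: Z_total = R + L = 29.2 + j42.03 Ω = 51.17∠55.2° Ω.

Z = 29.2 + j42.03 Ω = 51.17∠55.2° Ω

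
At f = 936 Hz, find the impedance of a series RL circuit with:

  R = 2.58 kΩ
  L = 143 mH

Step 1 — Angular frequency: ω = 2π·f = 2π·936 = 5881 rad/s.
Step 2 — Component impedances:
  R: Z = R = 2580 Ω
  L: Z = jωL = j·5881·0.143 = 0 + j841 Ω
Step 3 — Series combination: Z_total = R + L = 2580 + j841 Ω = 2714∠18.1° Ω.

Z = 2580 + j841 Ω = 2714∠18.1° Ω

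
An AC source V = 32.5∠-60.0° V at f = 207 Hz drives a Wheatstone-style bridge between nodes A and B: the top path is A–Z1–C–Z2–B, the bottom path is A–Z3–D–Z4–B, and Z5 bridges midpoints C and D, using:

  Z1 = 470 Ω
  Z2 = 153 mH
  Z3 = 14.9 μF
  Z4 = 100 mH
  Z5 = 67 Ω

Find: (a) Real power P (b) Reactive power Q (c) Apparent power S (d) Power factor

Step 1 — Angular frequency: ω = 2π·f = 2π·207 = 1301 rad/s.
Step 2 — Component impedances:
  Z1: Z = R = 470 Ω
  Z2: Z = jωL = j·1301·0.153 = 0 + j199 Ω
  Z3: Z = 1/(jωC) = -j/(ω·C) = 0 - j51.6 Ω
  Z4: Z = jωL = j·1301·0.1 = 0 + j130.1 Ω
  Z5: Z = R = 67 Ω
Step 3 — Bridge requires nodal analysis (the Z5 bridge couples midpoints C and D, so the two paths cannot be reduced to a simple series/parallel combination). Setting node B to ground and injecting 1 A at node A, the 3-node admittance system at A, C, D solves to V_A = Z_AB = 12.54 + j33.7 Ω = 35.96∠69.6° Ω.
Step 4 — Source phasor: V = 32.5∠-60.0° V = 16.25 - j28.15 V.
Step 5 — Current: I = V / Z = -0.576 - j0.6966 A = 0.9039∠-129.6° A.
Step 6 — Complex power: S = V·I* = 10.25 + j27.53 VA.
Step 7 — Real power: P = Re(S) = 10.25 W.
Step 8 — Reactive power: Q = Im(S) = 27.53 VAR.
Step 9 — Apparent power: |S| = 29.38 VA.
Step 10 — Power factor: PF = P/|S| = 0.3488 (lagging).

(a) P = 10.25 W  (b) Q = 27.53 VAR  (c) S = 29.38 VA  (d) PF = 0.3488 (lagging)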